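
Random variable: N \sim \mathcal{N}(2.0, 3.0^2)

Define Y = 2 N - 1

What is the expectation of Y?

For Y = 2N - 1:
E[Y] = 2 * E[N] - 1
E[N] = 2.0 = 2
E[Y] = 2 * 2 - 1 = 3

3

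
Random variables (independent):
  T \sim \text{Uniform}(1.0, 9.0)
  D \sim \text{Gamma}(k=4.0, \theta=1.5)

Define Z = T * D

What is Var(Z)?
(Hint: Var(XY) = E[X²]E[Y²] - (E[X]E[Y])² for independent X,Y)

Var(XY) = E[X²]E[Y²] - (E[X]E[Y])²
E[T] = 5, Var(T) = 5.3333333
E[D] = 6, Var(D) = 9
E[T²] = 5.3333333 + 5² = 30.333333
E[D²] = 9 + 6² = 45
Var(Z) = 30.333333*45 - (5*6)²
= 1365 - 900 = 465

465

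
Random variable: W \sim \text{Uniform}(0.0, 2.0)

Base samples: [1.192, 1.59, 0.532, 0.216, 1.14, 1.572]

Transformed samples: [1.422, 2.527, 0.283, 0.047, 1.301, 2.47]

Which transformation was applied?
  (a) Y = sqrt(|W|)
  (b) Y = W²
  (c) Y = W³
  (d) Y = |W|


Checking option (b) Y = W²:
  W = 1.192 -> Y = 1.422 ✓
  W = 1.59 -> Y = 2.527 ✓
  W = 0.532 -> Y = 0.283 ✓
All samples match this transformation.

(b) W²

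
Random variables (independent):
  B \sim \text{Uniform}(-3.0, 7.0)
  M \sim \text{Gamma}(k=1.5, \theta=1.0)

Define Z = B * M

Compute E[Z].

For independent RVs: E[XY] = E[X]*E[Y]
E[B] = 2
E[M] = 1.5
E[Z] = 2 * 1.5 = 3

3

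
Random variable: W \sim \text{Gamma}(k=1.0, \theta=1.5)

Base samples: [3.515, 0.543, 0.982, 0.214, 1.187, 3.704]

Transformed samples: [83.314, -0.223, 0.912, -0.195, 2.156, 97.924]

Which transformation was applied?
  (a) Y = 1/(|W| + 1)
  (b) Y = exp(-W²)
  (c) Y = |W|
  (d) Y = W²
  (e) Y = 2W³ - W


Checking option (e) Y = 2W³ - W:
  W = 3.515 -> Y = 83.314 ✓
  W = 0.543 -> Y = -0.223 ✓
  W = 0.982 -> Y = 0.912 ✓
All samples match this transformation.

(e) 2W³ - W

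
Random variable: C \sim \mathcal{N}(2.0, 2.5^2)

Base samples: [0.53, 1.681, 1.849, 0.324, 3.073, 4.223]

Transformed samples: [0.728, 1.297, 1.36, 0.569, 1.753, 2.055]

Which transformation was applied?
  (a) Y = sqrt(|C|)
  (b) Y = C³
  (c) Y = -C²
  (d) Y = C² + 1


Checking option (a) Y = sqrt(|C|):
  C = 0.53 -> Y = 0.728 ✓
  C = 1.681 -> Y = 1.297 ✓
  C = 1.849 -> Y = 1.36 ✓
All samples match this transformation.

(a) sqrt(|C|)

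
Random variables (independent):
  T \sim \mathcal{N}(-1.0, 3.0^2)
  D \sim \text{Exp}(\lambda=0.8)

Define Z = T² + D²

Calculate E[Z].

E[Z] = E[T²] + E[D²]
E[T²] = Var(T) + E[T]² = 9 + 1 = 10
E[D²] = Var(D) + E[D]² = 1.5625 + 1.5625 = 3.125
E[Z] = 10 + 3.125 = 13.125

13.125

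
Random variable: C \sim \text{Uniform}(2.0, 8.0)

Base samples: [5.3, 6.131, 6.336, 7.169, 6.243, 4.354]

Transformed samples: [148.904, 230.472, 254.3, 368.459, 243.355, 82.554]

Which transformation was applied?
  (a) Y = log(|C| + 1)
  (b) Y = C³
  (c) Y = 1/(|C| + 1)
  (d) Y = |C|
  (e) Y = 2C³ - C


Checking option (b) Y = C³:
  C = 5.3 -> Y = 148.904 ✓
  C = 6.131 -> Y = 230.472 ✓
  C = 6.336 -> Y = 254.3 ✓
All samples match this transformation.

(b) C³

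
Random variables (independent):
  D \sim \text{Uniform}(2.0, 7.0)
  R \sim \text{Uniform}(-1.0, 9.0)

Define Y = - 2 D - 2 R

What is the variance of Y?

For independent RVs: Var(aX + bY) = a²Var(X) + b²Var(Y)
Var(D) = 2.0833333
Var(R) = 8.3333333
Var(Y) = (-2)²*2.0833333 + (-2)²*8.3333333
= 4*2.0833333 + 4*8.3333333 = 41.666667

41.666667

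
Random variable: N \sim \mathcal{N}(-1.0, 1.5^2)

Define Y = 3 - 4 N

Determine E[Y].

For Y = -4N + 3:
E[Y] = -4 * E[N] + 3
E[N] = -1.0 = -1
E[Y] = -4 * (-1) + 3 = 7

7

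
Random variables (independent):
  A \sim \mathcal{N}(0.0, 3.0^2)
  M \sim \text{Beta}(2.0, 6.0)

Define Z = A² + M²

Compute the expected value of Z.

E[Z] = E[A²] + E[M²]
E[A²] = Var(A) + E[A]² = 9 + 0 = 9
E[M²] = Var(M) + E[M]² = 0.020833333 + 0.0625 = 0.083333333
E[Z] = 9 + 0.083333333 = 9.0833333

9.0833333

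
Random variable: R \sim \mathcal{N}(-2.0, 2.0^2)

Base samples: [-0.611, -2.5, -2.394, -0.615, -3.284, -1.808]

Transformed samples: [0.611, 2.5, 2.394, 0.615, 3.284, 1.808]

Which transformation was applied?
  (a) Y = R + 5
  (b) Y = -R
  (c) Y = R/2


Checking option (b) Y = -R:
  R = -0.611 -> Y = 0.611 ✓
  R = -2.5 -> Y = 2.5 ✓
  R = -2.394 -> Y = 2.394 ✓
All samples match this transformation.

(b) -R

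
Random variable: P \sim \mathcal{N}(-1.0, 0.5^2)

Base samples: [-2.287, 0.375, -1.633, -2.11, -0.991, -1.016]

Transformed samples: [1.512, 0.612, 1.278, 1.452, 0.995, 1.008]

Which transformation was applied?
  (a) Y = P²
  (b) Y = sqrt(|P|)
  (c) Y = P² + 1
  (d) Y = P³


Checking option (b) Y = sqrt(|P|):
  P = -2.287 -> Y = 1.512 ✓
  P = 0.375 -> Y = 0.612 ✓
  P = -1.633 -> Y = 1.278 ✓
All samples match this transformation.

(b) sqrt(|P|)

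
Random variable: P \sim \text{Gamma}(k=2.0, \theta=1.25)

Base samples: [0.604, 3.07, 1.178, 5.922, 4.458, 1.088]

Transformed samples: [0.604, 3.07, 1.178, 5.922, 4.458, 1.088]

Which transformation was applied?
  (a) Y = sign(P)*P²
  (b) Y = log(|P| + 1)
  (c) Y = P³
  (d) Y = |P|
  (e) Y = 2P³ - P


Checking option (d) Y = |P|:
  P = 0.604 -> Y = 0.604 ✓
  P = 3.07 -> Y = 3.07 ✓
  P = 1.178 -> Y = 1.178 ✓
All samples match this transformation.

(d) |P|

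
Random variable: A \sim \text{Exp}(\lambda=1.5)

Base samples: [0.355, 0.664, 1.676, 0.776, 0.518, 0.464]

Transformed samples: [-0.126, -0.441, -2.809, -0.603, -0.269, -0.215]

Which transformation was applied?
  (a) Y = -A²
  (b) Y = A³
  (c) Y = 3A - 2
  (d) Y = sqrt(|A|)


Checking option (a) Y = -A²:
  A = 0.355 -> Y = -0.126 ✓
  A = 0.664 -> Y = -0.441 ✓
  A = 1.676 -> Y = -2.809 ✓
All samples match this transformation.

(a) -A²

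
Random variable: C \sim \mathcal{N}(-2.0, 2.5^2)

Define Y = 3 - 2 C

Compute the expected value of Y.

For Y = -2C + 3:
E[Y] = -2 * E[C] + 3
E[C] = -2.0 = -2
E[Y] = -2 * (-2) + 3 = 7

7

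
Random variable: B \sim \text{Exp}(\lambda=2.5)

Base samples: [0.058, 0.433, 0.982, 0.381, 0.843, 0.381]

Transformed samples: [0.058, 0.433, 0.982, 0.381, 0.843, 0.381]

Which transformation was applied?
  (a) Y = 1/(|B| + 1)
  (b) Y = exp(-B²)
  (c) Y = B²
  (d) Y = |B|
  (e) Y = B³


Checking option (d) Y = |B|:
  B = 0.058 -> Y = 0.058 ✓
  B = 0.433 -> Y = 0.433 ✓
  B = 0.982 -> Y = 0.982 ✓
All samples match this transformation.

(d) |B|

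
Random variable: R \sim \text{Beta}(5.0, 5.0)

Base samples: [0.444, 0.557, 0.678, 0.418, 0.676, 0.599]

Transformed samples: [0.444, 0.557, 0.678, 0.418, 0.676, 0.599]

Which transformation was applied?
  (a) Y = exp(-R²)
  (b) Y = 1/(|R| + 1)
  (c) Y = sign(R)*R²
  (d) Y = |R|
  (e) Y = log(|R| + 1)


Checking option (d) Y = |R|:
  R = 0.444 -> Y = 0.444 ✓
  R = 0.557 -> Y = 0.557 ✓
  R = 0.678 -> Y = 0.678 ✓
All samples match this transformation.

(d) |R|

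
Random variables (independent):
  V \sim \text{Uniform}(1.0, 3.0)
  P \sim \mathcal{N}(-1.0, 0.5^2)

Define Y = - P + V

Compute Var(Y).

For independent RVs: Var(aX + bY) = a²Var(X) + b²Var(Y)
Var(V) = 0.33333333
Var(P) = 0.25
Var(Y) = 1²*0.33333333 + (-1)²*0.25
= 1*0.33333333 + 1*0.25 = 0.58333333

0.58333333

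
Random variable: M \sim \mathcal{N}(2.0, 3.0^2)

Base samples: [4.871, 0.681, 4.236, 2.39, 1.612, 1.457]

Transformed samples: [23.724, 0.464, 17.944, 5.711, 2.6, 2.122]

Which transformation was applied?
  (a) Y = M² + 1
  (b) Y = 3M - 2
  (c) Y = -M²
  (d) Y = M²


Checking option (d) Y = M²:
  M = 4.871 -> Y = 23.724 ✓
  M = 0.681 -> Y = 0.464 ✓
  M = 4.236 -> Y = 17.944 ✓
All samples match this transformation.

(d) M²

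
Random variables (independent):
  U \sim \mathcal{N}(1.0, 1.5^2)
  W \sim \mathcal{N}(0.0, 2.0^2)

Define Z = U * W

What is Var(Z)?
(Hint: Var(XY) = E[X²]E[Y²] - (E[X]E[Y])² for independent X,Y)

Var(XY) = E[X²]E[Y²] - (E[X]E[Y])²
E[U] = 1, Var(U) = 2.25
E[W] = 0, Var(W) = 4
E[U²] = 2.25 + 1² = 3.25
E[W²] = 4 + 0² = 4
Var(Z) = 3.25*4 - (1*0)²
= 13 - 0 = 13

13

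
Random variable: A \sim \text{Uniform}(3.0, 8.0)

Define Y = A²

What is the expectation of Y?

E[A²] = Var(A) + (E[A])² = 2.0833333 + 30.25 = 32.333333

32.333333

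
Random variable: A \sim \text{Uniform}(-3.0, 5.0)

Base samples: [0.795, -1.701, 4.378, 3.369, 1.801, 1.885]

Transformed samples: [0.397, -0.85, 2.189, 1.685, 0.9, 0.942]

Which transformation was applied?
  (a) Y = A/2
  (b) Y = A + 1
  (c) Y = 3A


Checking option (a) Y = A/2:
  A = 0.795 -> Y = 0.397 ✓
  A = -1.701 -> Y = -0.85 ✓
  A = 4.378 -> Y = 2.189 ✓
All samples match this transformation.

(a) A/2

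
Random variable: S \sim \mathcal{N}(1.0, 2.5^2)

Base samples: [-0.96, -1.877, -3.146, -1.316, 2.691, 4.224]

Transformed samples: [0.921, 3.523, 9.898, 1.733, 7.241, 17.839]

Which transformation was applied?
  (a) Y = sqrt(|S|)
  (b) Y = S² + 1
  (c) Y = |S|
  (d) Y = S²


Checking option (d) Y = S²:
  S = -0.96 -> Y = 0.921 ✓
  S = -1.877 -> Y = 3.523 ✓
  S = -3.146 -> Y = 9.898 ✓
All samples match this transformation.

(d) S²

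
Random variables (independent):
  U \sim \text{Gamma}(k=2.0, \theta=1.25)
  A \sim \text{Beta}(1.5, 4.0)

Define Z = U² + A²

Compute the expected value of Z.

E[Z] = E[U²] + E[A²]
E[U²] = Var(U) + E[U]² = 3.125 + 6.25 = 9.375
E[A²] = Var(A) + E[A]² = 0.03051494 + 0.074380165 = 0.1048951
E[Z] = 9.375 + 0.1048951 = 9.4798951

9.4798951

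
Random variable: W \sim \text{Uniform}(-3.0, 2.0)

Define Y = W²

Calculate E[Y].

E[W²] = Var(W) + (E[W])² = 2.0833333 + 0.25 = 2.3333333

2.3333333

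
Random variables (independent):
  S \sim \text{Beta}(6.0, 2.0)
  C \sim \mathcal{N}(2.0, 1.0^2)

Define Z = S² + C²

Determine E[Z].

E[Z] = E[S²] + E[C²]
E[S²] = Var(S) + E[S]² = 0.020833333 + 0.5625 = 0.58333333
E[C²] = Var(C) + E[C]² = 1 + 4 = 5
E[Z] = 0.58333333 + 5 = 5.5833333

5.5833333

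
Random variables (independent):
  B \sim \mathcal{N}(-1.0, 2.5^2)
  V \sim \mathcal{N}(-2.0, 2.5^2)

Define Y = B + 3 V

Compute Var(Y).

For independent RVs: Var(aX + bY) = a²Var(X) + b²Var(Y)
Var(B) = 6.25
Var(V) = 6.25
Var(Y) = 1²*6.25 + 3²*6.25
= 1*6.25 + 9*6.25 = 62.5

62.5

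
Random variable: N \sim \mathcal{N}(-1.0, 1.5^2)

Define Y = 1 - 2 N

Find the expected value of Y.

For Y = -2N + 1:
E[Y] = -2 * E[N] + 1
E[N] = -1.0 = -1
E[Y] = -2 * (-1) + 1 = 3

3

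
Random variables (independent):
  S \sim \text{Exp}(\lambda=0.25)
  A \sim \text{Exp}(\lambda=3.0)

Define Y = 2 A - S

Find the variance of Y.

For independent RVs: Var(aX + bY) = a²Var(X) + b²Var(Y)
Var(S) = 16
Var(A) = 0.11111111
Var(Y) = (-1)²*16 + 2²*0.11111111
= 1*16 + 4*0.11111111 = 16.444444

16.444444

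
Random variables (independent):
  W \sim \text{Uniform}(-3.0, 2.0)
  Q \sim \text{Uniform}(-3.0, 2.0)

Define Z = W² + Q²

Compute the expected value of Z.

E[Z] = E[W²] + E[Q²]
E[W²] = Var(W) + E[W]² = 2.0833333 + 0.25 = 2.3333333
E[Q²] = Var(Q) + E[Q]² = 2.0833333 + 0.25 = 2.3333333
E[Z] = 2.3333333 + 2.3333333 = 4.6666667

4.6666667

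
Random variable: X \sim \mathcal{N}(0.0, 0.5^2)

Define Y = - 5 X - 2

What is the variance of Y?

For Y = aX + b: Var(Y) = a² * Var(X)
Var(X) = 0.5^2 = 0.25
Var(Y) = (-5)² * 0.25 = 25 * 0.25 = 6.25

6.25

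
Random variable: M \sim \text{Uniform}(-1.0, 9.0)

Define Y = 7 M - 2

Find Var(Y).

For Y = aM + b: Var(Y) = a² * Var(M)
Var(M) = (9 + 1)^2/12 = 8.3333333
Var(Y) = 7² * 8.3333333 = 49 * 8.3333333 = 408.33333

408.33333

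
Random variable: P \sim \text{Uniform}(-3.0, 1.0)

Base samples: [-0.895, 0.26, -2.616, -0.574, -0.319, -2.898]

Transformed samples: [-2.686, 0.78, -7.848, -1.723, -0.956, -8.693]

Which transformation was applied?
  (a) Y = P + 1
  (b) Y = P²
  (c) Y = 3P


Checking option (c) Y = 3P:
  P = -0.895 -> Y = -2.686 ✓
  P = 0.26 -> Y = 0.78 ✓
  P = -2.616 -> Y = -7.848 ✓
All samples match this transformation.

(c) 3P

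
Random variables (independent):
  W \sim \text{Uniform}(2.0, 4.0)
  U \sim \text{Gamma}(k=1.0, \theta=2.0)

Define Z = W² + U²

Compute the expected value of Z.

E[Z] = E[W²] + E[U²]
E[W²] = Var(W) + E[W]² = 0.33333333 + 9 = 9.3333333
E[U²] = Var(U) + E[U]² = 4 + 4 = 8
E[Z] = 9.3333333 + 8 = 17.333333

17.333333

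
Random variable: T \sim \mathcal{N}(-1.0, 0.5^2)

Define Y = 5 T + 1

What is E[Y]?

For Y = 5T + 1:
E[Y] = 5 * E[T] + 1
E[T] = -1.0 = -1
E[Y] = 5 * (-1) + 1 = -4

-4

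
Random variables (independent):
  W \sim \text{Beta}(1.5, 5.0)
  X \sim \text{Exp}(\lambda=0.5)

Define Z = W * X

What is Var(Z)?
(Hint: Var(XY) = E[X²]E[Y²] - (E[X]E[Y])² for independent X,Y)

Var(XY) = E[X²]E[Y²] - (E[X]E[Y])²
E[W] = 0.23076923, Var(W) = 0.023668639
E[X] = 2, Var(X) = 4
E[W²] = 0.023668639 + 0.23076923² = 0.076923077
E[X²] = 4 + 2² = 8
Var(Z) = 0.076923077*8 - (0.23076923*2)²
= 0.61538462 - 0.21301775 = 0.40236686

0.40236686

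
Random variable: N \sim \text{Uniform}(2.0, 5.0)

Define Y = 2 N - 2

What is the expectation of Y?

For Y = 2N - 2:
E[Y] = 2 * E[N] - 2
E[N] = (2 + 5)/2 = 3.5
E[Y] = 2 * 3.5 - 2 = 5

5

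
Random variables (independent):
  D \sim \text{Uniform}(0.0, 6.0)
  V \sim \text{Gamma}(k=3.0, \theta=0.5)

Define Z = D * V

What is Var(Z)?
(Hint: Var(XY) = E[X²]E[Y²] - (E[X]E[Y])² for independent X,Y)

Var(XY) = E[X²]E[Y²] - (E[X]E[Y])²
E[D] = 3, Var(D) = 3
E[V] = 1.5, Var(V) = 0.75
E[D²] = 3 + 3² = 12
E[V²] = 0.75 + 1.5² = 3
Var(Z) = 12*3 - (3*1.5)²
= 36 - 20.25 = 15.75

15.75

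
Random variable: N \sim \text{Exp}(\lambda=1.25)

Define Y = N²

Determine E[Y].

E[N²] = Var(N) + (E[N])² = 0.64 + 0.64 = 1.28

1.28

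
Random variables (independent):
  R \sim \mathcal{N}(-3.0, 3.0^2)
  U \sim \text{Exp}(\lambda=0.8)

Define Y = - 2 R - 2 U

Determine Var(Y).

For independent RVs: Var(aX + bY) = a²Var(X) + b²Var(Y)
Var(R) = 9
Var(U) = 1.5625
Var(Y) = (-2)²*9 + (-2)²*1.5625
= 4*9 + 4*1.5625 = 42.25

42.25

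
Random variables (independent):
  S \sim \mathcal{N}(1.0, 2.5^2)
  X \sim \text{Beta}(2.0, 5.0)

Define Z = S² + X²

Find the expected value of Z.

E[Z] = E[S²] + E[X²]
E[S²] = Var(S) + E[S]² = 6.25 + 1 = 7.25
E[X²] = Var(X) + E[X]² = 0.025510204 + 0.081632653 = 0.10714286
E[Z] = 7.25 + 0.10714286 = 7.3571429

7.3571429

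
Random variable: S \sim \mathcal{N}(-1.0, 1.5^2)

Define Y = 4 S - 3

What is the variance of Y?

For Y = aS + b: Var(Y) = a² * Var(S)
Var(S) = 1.5^2 = 2.25
Var(Y) = 4² * 2.25 = 16 * 2.25 = 36

36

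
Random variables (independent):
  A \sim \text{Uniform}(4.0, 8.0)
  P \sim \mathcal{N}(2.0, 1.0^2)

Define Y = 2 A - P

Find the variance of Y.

For independent RVs: Var(aX + bY) = a²Var(X) + b²Var(Y)
Var(A) = 1.3333333
Var(P) = 1
Var(Y) = 2²*1.3333333 + (-1)²*1
= 4*1.3333333 + 1*1 = 6.3333333

6.3333333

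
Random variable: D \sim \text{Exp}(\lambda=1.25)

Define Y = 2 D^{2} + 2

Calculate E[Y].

E[Y] = 2*E[D²] + 2
E[D] = 0.8
E[D²] = Var(D) + (E[D])² = 0.64 + 0.64 = 1.28
E[Y] = 2*1.28 + 2 = 4.56

4.56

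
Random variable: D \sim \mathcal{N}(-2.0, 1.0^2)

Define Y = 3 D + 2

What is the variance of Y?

For Y = aD + b: Var(Y) = a² * Var(D)
Var(D) = 1.0^2 = 1
Var(Y) = 3² * 1 = 9 * 1 = 9

9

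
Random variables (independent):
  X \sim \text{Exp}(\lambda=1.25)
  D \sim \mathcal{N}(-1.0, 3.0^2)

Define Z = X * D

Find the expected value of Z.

For independent RVs: E[XY] = E[X]*E[Y]
E[X] = 0.8
E[D] = -1
E[Z] = 0.8 * (-1) = -0.8

-0.8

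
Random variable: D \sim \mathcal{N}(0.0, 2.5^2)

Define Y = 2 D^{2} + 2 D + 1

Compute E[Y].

E[Y] = 2*E[D²] + 2*E[D] + 1
E[D] = 0
E[D²] = Var(D) + (E[D])² = 6.25 + 0 = 6.25
E[Y] = 2*6.25 + 2*0 + 1 = 13.5

13.5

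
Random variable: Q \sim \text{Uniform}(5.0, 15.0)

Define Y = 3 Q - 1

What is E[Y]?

For Y = 3Q - 1:
E[Y] = 3 * E[Q] - 1
E[Q] = (5 + 15)/2 = 10
E[Y] = 3 * 10 - 1 = 29

29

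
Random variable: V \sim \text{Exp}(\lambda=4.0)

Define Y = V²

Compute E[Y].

Using E[X²] = Var(X) + (E[X])²:
E[V] = 0.25
Var(V) = 1/4.0^2 = 0.0625
E[V²] = 0.0625 + 0.25² = 0.0625 + 0.0625 = 0.125

0.125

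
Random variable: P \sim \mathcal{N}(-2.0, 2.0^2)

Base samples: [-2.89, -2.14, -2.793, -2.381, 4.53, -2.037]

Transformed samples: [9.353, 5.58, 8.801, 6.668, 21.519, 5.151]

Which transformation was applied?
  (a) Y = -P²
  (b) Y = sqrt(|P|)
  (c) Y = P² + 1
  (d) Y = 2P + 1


Checking option (c) Y = P² + 1:
  P = -2.89 -> Y = 9.353 ✓
  P = -2.14 -> Y = 5.58 ✓
  P = -2.793 -> Y = 8.801 ✓
All samples match this transformation.

(c) P² + 1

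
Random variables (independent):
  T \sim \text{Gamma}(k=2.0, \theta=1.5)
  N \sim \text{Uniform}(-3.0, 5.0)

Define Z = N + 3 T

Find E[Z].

E[Z] = 3*E[T] + 1*E[N]
E[T] = 3
E[N] = 1
E[Z] = 3*3 + 1*1 = 10

10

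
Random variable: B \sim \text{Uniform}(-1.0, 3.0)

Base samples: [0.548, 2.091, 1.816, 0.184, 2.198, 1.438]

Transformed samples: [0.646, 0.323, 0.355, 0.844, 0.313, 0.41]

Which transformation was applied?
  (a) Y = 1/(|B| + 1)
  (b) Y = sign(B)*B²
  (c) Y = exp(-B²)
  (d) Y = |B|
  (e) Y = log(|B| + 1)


Checking option (a) Y = 1/(|B| + 1):
  B = 0.548 -> Y = 0.646 ✓
  B = 2.091 -> Y = 0.323 ✓
  B = 1.816 -> Y = 0.355 ✓
All samples match this transformation.

(a) 1/(|B| + 1)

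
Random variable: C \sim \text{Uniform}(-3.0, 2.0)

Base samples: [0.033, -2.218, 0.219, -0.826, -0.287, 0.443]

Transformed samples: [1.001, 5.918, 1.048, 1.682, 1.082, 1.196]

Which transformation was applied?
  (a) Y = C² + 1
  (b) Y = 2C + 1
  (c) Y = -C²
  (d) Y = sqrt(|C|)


Checking option (a) Y = C² + 1:
  C = 0.033 -> Y = 1.001 ✓
  C = -2.218 -> Y = 5.918 ✓
  C = 0.219 -> Y = 1.048 ✓
All samples match this transformation.

(a) C² + 1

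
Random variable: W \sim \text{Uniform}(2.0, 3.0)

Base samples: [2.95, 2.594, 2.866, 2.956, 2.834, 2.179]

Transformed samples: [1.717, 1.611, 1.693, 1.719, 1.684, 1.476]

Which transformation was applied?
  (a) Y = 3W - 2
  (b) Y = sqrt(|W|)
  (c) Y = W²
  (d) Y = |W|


Checking option (b) Y = sqrt(|W|):
  W = 2.95 -> Y = 1.717 ✓
  W = 2.594 -> Y = 1.611 ✓
  W = 2.866 -> Y = 1.693 ✓
All samples match this transformation.

(b) sqrt(|W|)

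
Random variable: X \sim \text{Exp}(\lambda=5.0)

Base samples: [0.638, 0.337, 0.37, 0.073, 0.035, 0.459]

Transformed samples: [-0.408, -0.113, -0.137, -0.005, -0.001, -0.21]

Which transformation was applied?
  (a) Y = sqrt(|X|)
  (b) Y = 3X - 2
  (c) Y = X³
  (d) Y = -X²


Checking option (d) Y = -X²:
  X = 0.638 -> Y = -0.408 ✓
  X = 0.337 -> Y = -0.113 ✓
  X = 0.37 -> Y = -0.137 ✓
All samples match this transformation.

(d) -X²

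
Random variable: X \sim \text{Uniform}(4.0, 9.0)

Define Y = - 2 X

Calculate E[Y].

For Y = -2X:
E[Y] = -2 * E[X]
E[X] = (4 + 9)/2 = 6.5
E[Y] = -2 * 6.5 = -13

-13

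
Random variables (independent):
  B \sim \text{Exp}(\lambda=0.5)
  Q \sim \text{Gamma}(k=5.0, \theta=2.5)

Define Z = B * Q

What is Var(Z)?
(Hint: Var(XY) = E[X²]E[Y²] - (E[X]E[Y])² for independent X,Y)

Var(XY) = E[X²]E[Y²] - (E[X]E[Y])²
E[B] = 2, Var(B) = 4
E[Q] = 12.5, Var(Q) = 31.25
E[B²] = 4 + 2² = 8
E[Q²] = 31.25 + 12.5² = 187.5
Var(Z) = 8*187.5 - (2*12.5)²
= 1500 - 625 = 875

875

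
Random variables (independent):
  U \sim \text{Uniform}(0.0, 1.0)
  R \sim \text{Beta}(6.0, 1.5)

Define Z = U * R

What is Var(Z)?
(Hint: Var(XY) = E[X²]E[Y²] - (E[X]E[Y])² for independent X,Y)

Var(XY) = E[X²]E[Y²] - (E[X]E[Y])²
E[U] = 0.5, Var(U) = 0.083333333
E[R] = 0.8, Var(R) = 0.018823529
E[U²] = 0.083333333 + 0.5² = 0.33333333
E[R²] = 0.018823529 + 0.8² = 0.65882353
Var(Z) = 0.33333333*0.65882353 - (0.5*0.8)²
= 0.21960784 - 0.16 = 0.059607843

0.059607843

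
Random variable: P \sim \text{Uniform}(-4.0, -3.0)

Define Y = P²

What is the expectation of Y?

E[P²] = Var(P) + (E[P])² = 0.083333333 + 12.25 = 12.333333

12.333333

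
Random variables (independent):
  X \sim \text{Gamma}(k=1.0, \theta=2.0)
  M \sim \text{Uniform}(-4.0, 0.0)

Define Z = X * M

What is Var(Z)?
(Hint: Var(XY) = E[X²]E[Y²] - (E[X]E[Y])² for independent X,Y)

Var(XY) = E[X²]E[Y²] - (E[X]E[Y])²
E[X] = 2, Var(X) = 4
E[M] = -2, Var(M) = 1.3333333
E[X²] = 4 + 2² = 8
E[M²] = 1.3333333 + (-2)² = 5.3333333
Var(Z) = 8*5.3333333 - (2*(-2))²
= 42.666667 - 16 = 26.666667

26.666667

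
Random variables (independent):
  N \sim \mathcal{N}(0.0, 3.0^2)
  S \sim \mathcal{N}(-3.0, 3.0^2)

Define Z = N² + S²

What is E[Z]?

E[Z] = E[N²] + E[S²]
E[N²] = Var(N) + E[N]² = 9 + 0 = 9
E[S²] = Var(S) + E[S]² = 9 + 9 = 18
E[Z] = 9 + 18 = 27

27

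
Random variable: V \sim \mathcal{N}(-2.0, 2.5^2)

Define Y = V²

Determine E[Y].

Using E[X²] = Var(X) + (E[X])²:
E[V] = -2
Var(V) = 2.5^2 = 6.25
E[V²] = 6.25 + (-2)² = 6.25 + 4 = 10.25

10.25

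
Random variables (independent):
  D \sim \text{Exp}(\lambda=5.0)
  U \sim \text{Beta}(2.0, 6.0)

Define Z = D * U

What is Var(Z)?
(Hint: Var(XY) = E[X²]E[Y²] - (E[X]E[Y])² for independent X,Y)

Var(XY) = E[X²]E[Y²] - (E[X]E[Y])²
E[D] = 0.2, Var(D) = 0.04
E[U] = 0.25, Var(U) = 0.020833333
E[D²] = 0.04 + 0.2² = 0.08
E[U²] = 0.020833333 + 0.25² = 0.083333333
Var(Z) = 0.08*0.083333333 - (0.2*0.25)²
= 0.0066666667 - 0.0025 = 0.0041666667

0.0041666667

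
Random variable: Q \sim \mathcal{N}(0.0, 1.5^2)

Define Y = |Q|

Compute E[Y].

For X ~ N(0, 1.5²), E[|X|] = sigma * sqrt(2/pi)
= 1.5 * sqrt(2/pi) = 1.1968268

1.1968268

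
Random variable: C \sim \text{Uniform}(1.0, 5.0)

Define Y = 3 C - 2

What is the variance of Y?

For Y = aC + b: Var(Y) = a² * Var(C)
Var(C) = (5 - 1)^2/12 = 1.3333333
Var(Y) = 3² * 1.3333333 = 9 * 1.3333333 = 12

12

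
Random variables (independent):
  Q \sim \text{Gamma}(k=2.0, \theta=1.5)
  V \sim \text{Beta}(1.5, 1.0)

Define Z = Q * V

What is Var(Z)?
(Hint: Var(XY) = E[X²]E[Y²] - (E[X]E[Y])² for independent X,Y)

Var(XY) = E[X²]E[Y²] - (E[X]E[Y])²
E[Q] = 3, Var(Q) = 4.5
E[V] = 0.6, Var(V) = 0.068571429
E[Q²] = 4.5 + 3² = 13.5
E[V²] = 0.068571429 + 0.6² = 0.42857143
Var(Z) = 13.5*0.42857143 - (3*0.6)²
= 5.7857143 - 3.24 = 2.5457143

2.5457143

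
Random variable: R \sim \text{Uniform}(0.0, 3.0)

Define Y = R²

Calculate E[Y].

Using E[X²] = Var(X) + (E[X])²:
E[R] = 1.5
Var(R) = (3 - 0)^2/12 = 0.75
E[R²] = 0.75 + 1.5² = 0.75 + 2.25 = 3

3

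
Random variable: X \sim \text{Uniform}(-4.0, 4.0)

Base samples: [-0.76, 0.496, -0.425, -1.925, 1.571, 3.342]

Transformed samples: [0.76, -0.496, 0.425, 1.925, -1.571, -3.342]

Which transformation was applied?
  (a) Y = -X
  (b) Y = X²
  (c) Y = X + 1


Checking option (a) Y = -X:
  X = -0.76 -> Y = 0.76 ✓
  X = 0.496 -> Y = -0.496 ✓
  X = -0.425 -> Y = 0.425 ✓
All samples match this transformation.

(a) -X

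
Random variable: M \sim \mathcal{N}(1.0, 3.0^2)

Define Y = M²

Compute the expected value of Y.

E[M²] = Var(M) + (E[M])² = 9 + 1 = 10

10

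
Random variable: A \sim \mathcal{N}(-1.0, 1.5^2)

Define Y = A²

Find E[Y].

Using E[X²] = Var(X) + (E[X])²:
E[A] = -1
Var(A) = 1.5^2 = 2.25
E[A²] = 2.25 + (-1)² = 2.25 + 1 = 3.25

3.25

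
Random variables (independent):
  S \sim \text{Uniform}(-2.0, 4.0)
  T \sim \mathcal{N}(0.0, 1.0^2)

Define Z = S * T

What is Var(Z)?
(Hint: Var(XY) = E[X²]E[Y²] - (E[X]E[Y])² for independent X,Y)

Var(XY) = E[X²]E[Y²] - (E[X]E[Y])²
E[S] = 1, Var(S) = 3
E[T] = 0, Var(T) = 1
E[S²] = 3 + 1² = 4
E[T²] = 1 + 0² = 1
Var(Z) = 4*1 - (1*0)²
= 4 - 0 = 4

4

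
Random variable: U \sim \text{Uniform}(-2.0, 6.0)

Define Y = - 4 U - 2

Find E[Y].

For Y = -4U - 2:
E[Y] = -4 * E[U] - 2
E[U] = (-2 + 6)/2 = 2
E[Y] = -4 * 2 - 2 = -10

-10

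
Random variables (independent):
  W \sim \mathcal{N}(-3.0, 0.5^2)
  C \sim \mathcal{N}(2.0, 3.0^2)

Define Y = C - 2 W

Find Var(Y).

For independent RVs: Var(aX + bY) = a²Var(X) + b²Var(Y)
Var(W) = 0.25
Var(C) = 9
Var(Y) = (-2)²*0.25 + 1²*9
= 4*0.25 + 1*9 = 10

10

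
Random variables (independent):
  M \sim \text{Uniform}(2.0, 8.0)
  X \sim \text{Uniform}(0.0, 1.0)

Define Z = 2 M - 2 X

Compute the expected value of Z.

E[Z] = 2*E[M] - 2*E[X]
E[M] = 5
E[X] = 0.5
E[Z] = 2*5 - 2*0.5 = 9

9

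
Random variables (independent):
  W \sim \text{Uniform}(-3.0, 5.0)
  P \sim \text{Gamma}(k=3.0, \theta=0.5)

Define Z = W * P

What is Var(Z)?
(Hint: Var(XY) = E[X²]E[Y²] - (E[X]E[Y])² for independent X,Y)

Var(XY) = E[X²]E[Y²] - (E[X]E[Y])²
E[W] = 1, Var(W) = 5.3333333
E[P] = 1.5, Var(P) = 0.75
E[W²] = 5.3333333 + 1² = 6.3333333
E[P²] = 0.75 + 1.5² = 3
Var(Z) = 6.3333333*3 - (1*1.5)²
= 19 - 2.25 = 16.75

16.75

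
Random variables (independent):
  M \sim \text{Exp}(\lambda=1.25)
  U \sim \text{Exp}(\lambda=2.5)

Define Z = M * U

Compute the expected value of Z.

For independent RVs: E[XY] = E[X]*E[Y]
E[M] = 0.8
E[U] = 0.4
E[Z] = 0.8 * 0.4 = 0.32

0.32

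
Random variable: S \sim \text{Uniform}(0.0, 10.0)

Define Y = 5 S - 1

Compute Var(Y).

For Y = aS + b: Var(Y) = a² * Var(S)
Var(S) = (10 - 0)^2/12 = 8.3333333
Var(Y) = 5² * 8.3333333 = 25 * 8.3333333 = 208.33333

208.33333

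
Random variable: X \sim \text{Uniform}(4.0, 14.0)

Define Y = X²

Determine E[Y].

E[X²] = Var(X) + (E[X])² = 8.3333333 + 81 = 89.333333

89.333333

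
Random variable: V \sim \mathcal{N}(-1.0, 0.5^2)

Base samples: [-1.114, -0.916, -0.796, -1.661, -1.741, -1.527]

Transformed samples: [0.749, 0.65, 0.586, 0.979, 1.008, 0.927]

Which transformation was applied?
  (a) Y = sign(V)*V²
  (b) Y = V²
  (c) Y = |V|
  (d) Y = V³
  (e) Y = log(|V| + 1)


Checking option (e) Y = log(|V| + 1):
  V = -1.114 -> Y = 0.749 ✓
  V = -0.916 -> Y = 0.65 ✓
  V = -0.796 -> Y = 0.586 ✓
All samples match this transformation.

(e) log(|V| + 1)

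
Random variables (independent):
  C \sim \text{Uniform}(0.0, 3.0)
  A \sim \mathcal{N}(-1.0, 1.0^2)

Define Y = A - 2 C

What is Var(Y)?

For independent RVs: Var(aX + bY) = a²Var(X) + b²Var(Y)
Var(C) = 0.75
Var(A) = 1
Var(Y) = (-2)²*0.75 + 1²*1
= 4*0.75 + 1*1 = 4

4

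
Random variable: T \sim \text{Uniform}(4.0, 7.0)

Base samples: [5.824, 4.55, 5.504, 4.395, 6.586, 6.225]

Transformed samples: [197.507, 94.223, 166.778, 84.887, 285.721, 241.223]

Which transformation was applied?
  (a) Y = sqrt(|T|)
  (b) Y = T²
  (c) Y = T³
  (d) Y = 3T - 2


Checking option (c) Y = T³:
  T = 5.824 -> Y = 197.507 ✓
  T = 4.55 -> Y = 94.223 ✓
  T = 5.504 -> Y = 166.778 ✓
All samples match this transformation.

(c) T³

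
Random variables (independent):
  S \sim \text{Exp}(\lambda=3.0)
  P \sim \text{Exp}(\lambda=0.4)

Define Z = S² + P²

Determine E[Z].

E[Z] = E[S²] + E[P²]
E[S²] = Var(S) + E[S]² = 0.11111111 + 0.11111111 = 0.22222222
E[P²] = Var(P) + E[P]² = 6.25 + 6.25 = 12.5
E[Z] = 0.22222222 + 12.5 = 12.722222

12.722222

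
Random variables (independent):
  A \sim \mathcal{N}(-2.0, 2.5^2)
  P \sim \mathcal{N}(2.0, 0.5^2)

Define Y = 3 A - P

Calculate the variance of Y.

For independent RVs: Var(aX + bY) = a²Var(X) + b²Var(Y)
Var(A) = 6.25
Var(P) = 0.25
Var(Y) = 3²*6.25 + (-1)²*0.25
= 9*6.25 + 1*0.25 = 56.5

56.5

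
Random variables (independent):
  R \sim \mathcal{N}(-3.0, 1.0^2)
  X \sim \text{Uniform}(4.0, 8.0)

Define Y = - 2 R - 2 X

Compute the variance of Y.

For independent RVs: Var(aX + bY) = a²Var(X) + b²Var(Y)
Var(R) = 1
Var(X) = 1.3333333
Var(Y) = (-2)²*1 + (-2)²*1.3333333
= 4*1 + 4*1.3333333 = 9.3333333

9.3333333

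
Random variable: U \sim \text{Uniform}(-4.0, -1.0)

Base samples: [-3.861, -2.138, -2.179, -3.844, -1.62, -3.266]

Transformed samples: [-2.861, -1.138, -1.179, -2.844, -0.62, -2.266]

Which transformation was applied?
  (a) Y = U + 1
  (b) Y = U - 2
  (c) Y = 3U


Checking option (a) Y = U + 1:
  U = -3.861 -> Y = -2.861 ✓
  U = -2.138 -> Y = -1.138 ✓
  U = -2.179 -> Y = -1.179 ✓
All samples match this transformation.

(a) U + 1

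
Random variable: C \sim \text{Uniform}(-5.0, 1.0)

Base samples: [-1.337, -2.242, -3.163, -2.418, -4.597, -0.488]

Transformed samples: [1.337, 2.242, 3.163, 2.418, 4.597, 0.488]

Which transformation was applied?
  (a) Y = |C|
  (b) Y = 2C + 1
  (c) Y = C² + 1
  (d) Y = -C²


Checking option (a) Y = |C|:
  C = -1.337 -> Y = 1.337 ✓
  C = -2.242 -> Y = 2.242 ✓
  C = -3.163 -> Y = 3.163 ✓
All samples match this transformation.

(a) |C|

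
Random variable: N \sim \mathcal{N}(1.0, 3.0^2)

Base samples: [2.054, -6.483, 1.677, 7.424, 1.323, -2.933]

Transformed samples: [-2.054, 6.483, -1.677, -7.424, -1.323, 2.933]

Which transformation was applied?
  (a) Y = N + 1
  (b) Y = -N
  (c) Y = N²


Checking option (b) Y = -N:
  N = 2.054 -> Y = -2.054 ✓
  N = -6.483 -> Y = 6.483 ✓
  N = 1.677 -> Y = -1.677 ✓
All samples match this transformation.

(b) -N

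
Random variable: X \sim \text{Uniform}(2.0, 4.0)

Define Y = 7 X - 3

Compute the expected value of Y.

For Y = 7X - 3:
E[Y] = 7 * E[X] - 3
E[X] = (2 + 4)/2 = 3
E[Y] = 7 * 3 - 3 = 18

18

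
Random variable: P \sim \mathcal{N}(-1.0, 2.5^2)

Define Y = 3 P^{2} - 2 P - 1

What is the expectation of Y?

E[Y] = 3*E[P²] - 2*E[P] - 1
E[P] = -1
E[P²] = Var(P) + (E[P])² = 6.25 + 1 = 7.25
E[Y] = 3*7.25 - 2*(-1) - 1 = 22.75

22.75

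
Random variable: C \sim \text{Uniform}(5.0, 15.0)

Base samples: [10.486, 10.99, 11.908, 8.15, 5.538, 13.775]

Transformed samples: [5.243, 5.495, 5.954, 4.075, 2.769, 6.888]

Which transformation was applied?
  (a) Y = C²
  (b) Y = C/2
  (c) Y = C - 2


Checking option (b) Y = C/2:
  C = 10.486 -> Y = 5.243 ✓
  C = 10.99 -> Y = 5.495 ✓
  C = 11.908 -> Y = 5.954 ✓
All samples match this transformation.

(b) C/2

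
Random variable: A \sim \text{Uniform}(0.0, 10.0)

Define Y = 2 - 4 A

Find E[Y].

For Y = -4A + 2:
E[Y] = -4 * E[A] + 2
E[A] = (0 + 10)/2 = 5
E[Y] = -4 * 5 + 2 = -18

-18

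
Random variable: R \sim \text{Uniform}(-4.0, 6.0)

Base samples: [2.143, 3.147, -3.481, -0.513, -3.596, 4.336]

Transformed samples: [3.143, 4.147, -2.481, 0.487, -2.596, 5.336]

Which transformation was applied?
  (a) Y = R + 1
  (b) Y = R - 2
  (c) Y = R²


Checking option (a) Y = R + 1:
  R = 2.143 -> Y = 3.143 ✓
  R = 3.147 -> Y = 4.147 ✓
  R = -3.481 -> Y = -2.481 ✓
All samples match this transformation.

(a) R + 1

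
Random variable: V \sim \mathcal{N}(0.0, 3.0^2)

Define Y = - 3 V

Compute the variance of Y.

For Y = aV + b: Var(Y) = a² * Var(V)
Var(V) = 3.0^2 = 9
Var(Y) = (-3)² * 9 = 9 * 9 = 81

81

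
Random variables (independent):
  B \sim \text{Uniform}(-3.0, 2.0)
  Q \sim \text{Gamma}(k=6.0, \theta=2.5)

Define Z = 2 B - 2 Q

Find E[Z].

E[Z] = 2*E[B] - 2*E[Q]
E[B] = -0.5
E[Q] = 15
E[Z] = 2*(-0.5) - 2*15 = -31

-31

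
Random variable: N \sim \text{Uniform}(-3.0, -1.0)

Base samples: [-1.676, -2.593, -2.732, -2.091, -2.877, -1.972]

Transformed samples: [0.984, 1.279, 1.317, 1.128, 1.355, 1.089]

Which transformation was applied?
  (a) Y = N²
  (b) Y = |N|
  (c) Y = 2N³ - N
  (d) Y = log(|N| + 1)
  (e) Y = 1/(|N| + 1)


Checking option (d) Y = log(|N| + 1):
  N = -1.676 -> Y = 0.984 ✓
  N = -2.593 -> Y = 1.279 ✓
  N = -2.732 -> Y = 1.317 ✓
All samples match this transformation.

(d) log(|N| + 1)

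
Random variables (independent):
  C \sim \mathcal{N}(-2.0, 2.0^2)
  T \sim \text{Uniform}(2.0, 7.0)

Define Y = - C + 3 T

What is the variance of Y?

For independent RVs: Var(aX + bY) = a²Var(X) + b²Var(Y)
Var(C) = 4
Var(T) = 2.0833333
Var(Y) = (-1)²*4 + 3²*2.0833333
= 1*4 + 9*2.0833333 = 22.75

22.75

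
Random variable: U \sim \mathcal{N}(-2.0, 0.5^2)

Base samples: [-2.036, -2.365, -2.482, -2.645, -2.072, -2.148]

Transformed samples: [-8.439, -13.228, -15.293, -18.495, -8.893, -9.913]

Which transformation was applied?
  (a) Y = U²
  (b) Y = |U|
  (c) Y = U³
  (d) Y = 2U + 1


Checking option (c) Y = U³:
  U = -2.036 -> Y = -8.439 ✓
  U = -2.365 -> Y = -13.228 ✓
  U = -2.482 -> Y = -15.293 ✓
All samples match this transformation.

(c) U³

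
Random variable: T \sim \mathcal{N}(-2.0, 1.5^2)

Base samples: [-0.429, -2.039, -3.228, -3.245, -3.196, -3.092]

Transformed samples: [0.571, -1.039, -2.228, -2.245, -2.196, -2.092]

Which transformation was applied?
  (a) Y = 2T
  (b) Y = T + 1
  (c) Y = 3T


Checking option (b) Y = T + 1:
  T = -0.429 -> Y = 0.571 ✓
  T = -2.039 -> Y = -1.039 ✓
  T = -3.228 -> Y = -2.228 ✓
All samples match this transformation.

(b) T + 1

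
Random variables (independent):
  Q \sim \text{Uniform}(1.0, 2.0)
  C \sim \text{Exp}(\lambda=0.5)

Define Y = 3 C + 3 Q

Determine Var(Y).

For independent RVs: Var(aX + bY) = a²Var(X) + b²Var(Y)
Var(Q) = 0.083333333
Var(C) = 4
Var(Y) = 3²*0.083333333 + 3²*4
= 9*0.083333333 + 9*4 = 36.75

36.75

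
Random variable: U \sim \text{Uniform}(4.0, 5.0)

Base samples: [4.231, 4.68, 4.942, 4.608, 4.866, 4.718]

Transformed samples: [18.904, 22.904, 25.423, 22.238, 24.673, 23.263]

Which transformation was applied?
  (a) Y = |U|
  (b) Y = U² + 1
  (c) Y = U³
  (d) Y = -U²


Checking option (b) Y = U² + 1:
  U = 4.231 -> Y = 18.904 ✓
  U = 4.68 -> Y = 22.904 ✓
  U = 4.942 -> Y = 25.423 ✓
All samples match this transformation.

(b) U² + 1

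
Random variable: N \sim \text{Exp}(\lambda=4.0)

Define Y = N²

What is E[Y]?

E[N²] = Var(N) + (E[N])² = 0.0625 + 0.0625 = 0.125

0.125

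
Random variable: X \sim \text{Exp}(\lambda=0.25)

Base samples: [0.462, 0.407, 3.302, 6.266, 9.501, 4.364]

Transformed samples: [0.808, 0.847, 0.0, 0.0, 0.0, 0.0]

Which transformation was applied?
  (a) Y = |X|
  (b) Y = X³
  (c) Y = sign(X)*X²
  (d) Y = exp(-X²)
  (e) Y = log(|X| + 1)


Checking option (d) Y = exp(-X²):
  X = 0.462 -> Y = 0.808 ✓
  X = 0.407 -> Y = 0.847 ✓
  X = 3.302 -> Y = 0.0 ✓
All samples match this transformation.

(d) exp(-X²)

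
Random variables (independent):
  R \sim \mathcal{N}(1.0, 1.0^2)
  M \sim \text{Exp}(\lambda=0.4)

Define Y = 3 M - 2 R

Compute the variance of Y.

For independent RVs: Var(aX + bY) = a²Var(X) + b²Var(Y)
Var(R) = 1
Var(M) = 6.25
Var(Y) = (-2)²*1 + 3²*6.25
= 4*1 + 9*6.25 = 60.25

60.25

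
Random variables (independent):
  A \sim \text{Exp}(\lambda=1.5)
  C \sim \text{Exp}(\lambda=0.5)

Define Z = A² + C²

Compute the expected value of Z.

E[Z] = E[A²] + E[C²]
E[A²] = Var(A) + E[A]² = 0.44444444 + 0.44444444 = 0.88888889
E[C²] = Var(C) + E[C]² = 4 + 4 = 8
E[Z] = 0.88888889 + 8 = 8.8888889

8.8888889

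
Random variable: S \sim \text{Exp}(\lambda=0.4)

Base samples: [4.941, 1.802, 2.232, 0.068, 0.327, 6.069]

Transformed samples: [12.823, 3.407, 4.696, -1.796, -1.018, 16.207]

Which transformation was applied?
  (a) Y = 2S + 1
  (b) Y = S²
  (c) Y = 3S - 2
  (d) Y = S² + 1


Checking option (c) Y = 3S - 2:
  S = 4.941 -> Y = 12.823 ✓
  S = 1.802 -> Y = 3.407 ✓
  S = 2.232 -> Y = 4.696 ✓
All samples match this transformation.

(c) 3S - 2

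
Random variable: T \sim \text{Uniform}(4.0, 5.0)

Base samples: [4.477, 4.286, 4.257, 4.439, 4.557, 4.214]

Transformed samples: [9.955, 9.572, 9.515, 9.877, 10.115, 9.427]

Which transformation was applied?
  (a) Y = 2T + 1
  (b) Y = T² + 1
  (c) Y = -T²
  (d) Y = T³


Checking option (a) Y = 2T + 1:
  T = 4.477 -> Y = 9.955 ✓
  T = 4.286 -> Y = 9.572 ✓
  T = 4.257 -> Y = 9.515 ✓
All samples match this transformation.

(a) 2T + 1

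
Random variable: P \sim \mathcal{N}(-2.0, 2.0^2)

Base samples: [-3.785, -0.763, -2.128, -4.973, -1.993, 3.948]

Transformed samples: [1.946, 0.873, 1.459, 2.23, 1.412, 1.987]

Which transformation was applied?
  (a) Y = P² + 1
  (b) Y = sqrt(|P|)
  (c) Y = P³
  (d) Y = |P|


Checking option (b) Y = sqrt(|P|):
  P = -3.785 -> Y = 1.946 ✓
  P = -0.763 -> Y = 0.873 ✓
  P = -2.128 -> Y = 1.459 ✓
All samples match this transformation.

(b) sqrt(|P|)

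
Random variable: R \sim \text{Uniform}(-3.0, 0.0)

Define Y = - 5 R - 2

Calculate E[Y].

For Y = -5R - 2:
E[Y] = -5 * E[R] - 2
E[R] = (-3 + 0)/2 = -1.5
E[Y] = -5 * (-1.5) - 2 = 5.5

5.5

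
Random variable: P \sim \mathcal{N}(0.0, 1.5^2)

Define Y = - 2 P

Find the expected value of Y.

For Y = -2P:
E[Y] = -2 * E[P]
E[P] = 0.0 = 0
E[Y] = -2 * 0 = 0

0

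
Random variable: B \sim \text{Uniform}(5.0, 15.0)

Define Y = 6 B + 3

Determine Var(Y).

For Y = aB + b: Var(Y) = a² * Var(B)
Var(B) = (15 - 5)^2/12 = 8.3333333
Var(Y) = 6² * 8.3333333 = 36 * 8.3333333 = 300

300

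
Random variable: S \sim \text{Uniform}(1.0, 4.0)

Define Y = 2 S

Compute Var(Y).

For Y = aS + b: Var(Y) = a² * Var(S)
Var(S) = (4 - 1)^2/12 = 0.75
Var(Y) = 2² * 0.75 = 4 * 0.75 = 3

3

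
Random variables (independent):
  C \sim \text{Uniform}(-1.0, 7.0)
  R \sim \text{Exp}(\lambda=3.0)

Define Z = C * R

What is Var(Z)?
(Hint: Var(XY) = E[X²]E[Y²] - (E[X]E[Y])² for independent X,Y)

Var(XY) = E[X²]E[Y²] - (E[X]E[Y])²
E[C] = 3, Var(C) = 5.3333333
E[R] = 0.33333333, Var(R) = 0.11111111
E[C²] = 5.3333333 + 3² = 14.333333
E[R²] = 0.11111111 + 0.33333333² = 0.22222222
Var(Z) = 14.333333*0.22222222 - (3*0.33333333)²
= 3.1851852 - 1 = 2.1851852

2.1851852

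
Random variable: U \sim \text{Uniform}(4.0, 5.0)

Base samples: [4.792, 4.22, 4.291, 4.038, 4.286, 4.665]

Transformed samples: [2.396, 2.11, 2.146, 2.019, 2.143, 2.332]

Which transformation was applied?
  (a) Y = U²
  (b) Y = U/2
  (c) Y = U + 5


Checking option (b) Y = U/2:
  U = 4.792 -> Y = 2.396 ✓
  U = 4.22 -> Y = 2.11 ✓
  U = 4.291 -> Y = 2.146 ✓
All samples match this transformation.

(b) U/2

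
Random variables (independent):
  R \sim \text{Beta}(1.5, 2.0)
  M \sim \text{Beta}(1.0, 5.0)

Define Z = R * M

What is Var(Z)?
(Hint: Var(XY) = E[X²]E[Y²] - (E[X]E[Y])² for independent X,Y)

Var(XY) = E[X²]E[Y²] - (E[X]E[Y])²
E[R] = 0.42857143, Var(R) = 0.054421769
E[M] = 0.16666667, Var(M) = 0.01984127
E[R²] = 0.054421769 + 0.42857143² = 0.23809524
E[M²] = 0.01984127 + 0.16666667² = 0.047619048
Var(Z) = 0.23809524*0.047619048 - (0.42857143*0.16666667)²
= 0.011337868 - 0.0051020408 = 0.0062358277

0.0062358277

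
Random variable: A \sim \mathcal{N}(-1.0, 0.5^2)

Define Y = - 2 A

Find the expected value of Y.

For Y = -2A:
E[Y] = -2 * E[A]
E[A] = -1.0 = -1
E[Y] = -2 * (-1) = 2

2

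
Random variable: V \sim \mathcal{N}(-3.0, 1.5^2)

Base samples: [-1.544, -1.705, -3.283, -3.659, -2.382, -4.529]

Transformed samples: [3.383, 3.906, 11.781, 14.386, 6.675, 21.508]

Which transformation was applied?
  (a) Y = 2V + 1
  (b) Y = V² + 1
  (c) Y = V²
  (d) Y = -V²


Checking option (b) Y = V² + 1:
  V = -1.544 -> Y = 3.383 ✓
  V = -1.705 -> Y = 3.906 ✓
  V = -3.283 -> Y = 11.781 ✓
All samples match this transformation.

(b) V² + 1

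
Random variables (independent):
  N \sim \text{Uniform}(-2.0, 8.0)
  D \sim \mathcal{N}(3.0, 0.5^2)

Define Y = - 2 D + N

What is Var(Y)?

For independent RVs: Var(aX + bY) = a²Var(X) + b²Var(Y)
Var(N) = 8.3333333
Var(D) = 0.25
Var(Y) = 1²*8.3333333 + (-2)²*0.25
= 1*8.3333333 + 4*0.25 = 9.3333333

9.3333333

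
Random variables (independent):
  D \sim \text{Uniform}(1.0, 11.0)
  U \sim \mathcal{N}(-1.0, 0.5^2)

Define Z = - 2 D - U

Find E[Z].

E[Z] = -2*E[D] - 1*E[U]
E[D] = 6
E[U] = -1
E[Z] = -2*6 - 1*(-1) = -11

-11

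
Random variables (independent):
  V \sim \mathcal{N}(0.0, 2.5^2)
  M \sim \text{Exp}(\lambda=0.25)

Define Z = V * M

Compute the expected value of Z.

For independent RVs: E[XY] = E[X]*E[Y]
E[V] = 0
E[M] = 4
E[Z] = 0 * 4 = 0

0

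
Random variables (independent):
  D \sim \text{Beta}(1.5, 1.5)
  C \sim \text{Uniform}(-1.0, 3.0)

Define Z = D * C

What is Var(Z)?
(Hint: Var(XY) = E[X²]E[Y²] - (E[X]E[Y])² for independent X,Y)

Var(XY) = E[X²]E[Y²] - (E[X]E[Y])²
E[D] = 0.5, Var(D) = 0.0625
E[C] = 1, Var(C) = 1.3333333
E[D²] = 0.0625 + 0.5² = 0.3125
E[C²] = 1.3333333 + 1² = 2.3333333
Var(Z) = 0.3125*2.3333333 - (0.5*1)²
= 0.72916667 - 0.25 = 0.47916667

0.47916667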